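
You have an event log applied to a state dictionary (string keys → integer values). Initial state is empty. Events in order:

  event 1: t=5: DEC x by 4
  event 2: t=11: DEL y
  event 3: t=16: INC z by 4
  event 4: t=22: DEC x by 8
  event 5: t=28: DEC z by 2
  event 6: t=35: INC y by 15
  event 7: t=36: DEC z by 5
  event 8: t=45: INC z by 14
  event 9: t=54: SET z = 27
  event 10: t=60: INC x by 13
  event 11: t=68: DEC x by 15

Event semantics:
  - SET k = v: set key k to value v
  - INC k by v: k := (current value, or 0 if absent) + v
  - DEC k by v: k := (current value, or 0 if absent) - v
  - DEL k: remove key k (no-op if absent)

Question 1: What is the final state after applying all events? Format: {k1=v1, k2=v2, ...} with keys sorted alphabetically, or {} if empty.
Answer: {x=-14, y=15, z=27}

Derivation:
  after event 1 (t=5: DEC x by 4): {x=-4}
  after event 2 (t=11: DEL y): {x=-4}
  after event 3 (t=16: INC z by 4): {x=-4, z=4}
  after event 4 (t=22: DEC x by 8): {x=-12, z=4}
  after event 5 (t=28: DEC z by 2): {x=-12, z=2}
  after event 6 (t=35: INC y by 15): {x=-12, y=15, z=2}
  after event 7 (t=36: DEC z by 5): {x=-12, y=15, z=-3}
  after event 8 (t=45: INC z by 14): {x=-12, y=15, z=11}
  after event 9 (t=54: SET z = 27): {x=-12, y=15, z=27}
  after event 10 (t=60: INC x by 13): {x=1, y=15, z=27}
  after event 11 (t=68: DEC x by 15): {x=-14, y=15, z=27}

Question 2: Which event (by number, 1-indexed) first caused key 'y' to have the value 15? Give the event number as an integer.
Answer: 6

Derivation:
Looking for first event where y becomes 15:
  event 6: y (absent) -> 15  <-- first match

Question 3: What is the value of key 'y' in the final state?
Track key 'y' through all 11 events:
  event 1 (t=5: DEC x by 4): y unchanged
  event 2 (t=11: DEL y): y (absent) -> (absent)
  event 3 (t=16: INC z by 4): y unchanged
  event 4 (t=22: DEC x by 8): y unchanged
  event 5 (t=28: DEC z by 2): y unchanged
  event 6 (t=35: INC y by 15): y (absent) -> 15
  event 7 (t=36: DEC z by 5): y unchanged
  event 8 (t=45: INC z by 14): y unchanged
  event 9 (t=54: SET z = 27): y unchanged
  event 10 (t=60: INC x by 13): y unchanged
  event 11 (t=68: DEC x by 15): y unchanged
Final: y = 15

Answer: 15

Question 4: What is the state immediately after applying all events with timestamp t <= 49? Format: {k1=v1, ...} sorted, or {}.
Apply events with t <= 49 (8 events):
  after event 1 (t=5: DEC x by 4): {x=-4}
  after event 2 (t=11: DEL y): {x=-4}
  after event 3 (t=16: INC z by 4): {x=-4, z=4}
  after event 4 (t=22: DEC x by 8): {x=-12, z=4}
  after event 5 (t=28: DEC z by 2): {x=-12, z=2}
  after event 6 (t=35: INC y by 15): {x=-12, y=15, z=2}
  after event 7 (t=36: DEC z by 5): {x=-12, y=15, z=-3}
  after event 8 (t=45: INC z by 14): {x=-12, y=15, z=11}

Answer: {x=-12, y=15, z=11}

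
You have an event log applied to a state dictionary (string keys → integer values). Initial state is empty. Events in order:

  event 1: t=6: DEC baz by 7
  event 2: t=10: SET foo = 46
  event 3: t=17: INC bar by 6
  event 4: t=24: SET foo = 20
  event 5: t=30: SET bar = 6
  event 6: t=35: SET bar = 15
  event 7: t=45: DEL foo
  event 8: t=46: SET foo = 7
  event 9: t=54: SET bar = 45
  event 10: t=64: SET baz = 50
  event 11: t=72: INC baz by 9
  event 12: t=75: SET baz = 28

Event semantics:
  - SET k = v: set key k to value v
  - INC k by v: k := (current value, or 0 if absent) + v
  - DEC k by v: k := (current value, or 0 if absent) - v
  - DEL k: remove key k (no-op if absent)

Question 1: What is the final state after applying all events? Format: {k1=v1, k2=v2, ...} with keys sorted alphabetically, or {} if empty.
  after event 1 (t=6: DEC baz by 7): {baz=-7}
  after event 2 (t=10: SET foo = 46): {baz=-7, foo=46}
  after event 3 (t=17: INC bar by 6): {bar=6, baz=-7, foo=46}
  after event 4 (t=24: SET foo = 20): {bar=6, baz=-7, foo=20}
  after event 5 (t=30: SET bar = 6): {bar=6, baz=-7, foo=20}
  after event 6 (t=35: SET bar = 15): {bar=15, baz=-7, foo=20}
  after event 7 (t=45: DEL foo): {bar=15, baz=-7}
  after event 8 (t=46: SET foo = 7): {bar=15, baz=-7, foo=7}
  after event 9 (t=54: SET bar = 45): {bar=45, baz=-7, foo=7}
  after event 10 (t=64: SET baz = 50): {bar=45, baz=50, foo=7}
  after event 11 (t=72: INC baz by 9): {bar=45, baz=59, foo=7}
  after event 12 (t=75: SET baz = 28): {bar=45, baz=28, foo=7}

Answer: {bar=45, baz=28, foo=7}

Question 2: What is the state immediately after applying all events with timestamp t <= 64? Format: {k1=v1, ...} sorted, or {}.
Apply events with t <= 64 (10 events):
  after event 1 (t=6: DEC baz by 7): {baz=-7}
  after event 2 (t=10: SET foo = 46): {baz=-7, foo=46}
  after event 3 (t=17: INC bar by 6): {bar=6, baz=-7, foo=46}
  after event 4 (t=24: SET foo = 20): {bar=6, baz=-7, foo=20}
  after event 5 (t=30: SET bar = 6): {bar=6, baz=-7, foo=20}
  after event 6 (t=35: SET bar = 15): {bar=15, baz=-7, foo=20}
  after event 7 (t=45: DEL foo): {bar=15, baz=-7}
  after event 8 (t=46: SET foo = 7): {bar=15, baz=-7, foo=7}
  after event 9 (t=54: SET bar = 45): {bar=45, baz=-7, foo=7}
  after event 10 (t=64: SET baz = 50): {bar=45, baz=50, foo=7}

Answer: {bar=45, baz=50, foo=7}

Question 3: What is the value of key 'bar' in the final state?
Track key 'bar' through all 12 events:
  event 1 (t=6: DEC baz by 7): bar unchanged
  event 2 (t=10: SET foo = 46): bar unchanged
  event 3 (t=17: INC bar by 6): bar (absent) -> 6
  event 4 (t=24: SET foo = 20): bar unchanged
  event 5 (t=30: SET bar = 6): bar 6 -> 6
  event 6 (t=35: SET bar = 15): bar 6 -> 15
  event 7 (t=45: DEL foo): bar unchanged
  event 8 (t=46: SET foo = 7): bar unchanged
  event 9 (t=54: SET bar = 45): bar 15 -> 45
  event 10 (t=64: SET baz = 50): bar unchanged
  event 11 (t=72: INC baz by 9): bar unchanged
  event 12 (t=75: SET baz = 28): bar unchanged
Final: bar = 45

Answer: 45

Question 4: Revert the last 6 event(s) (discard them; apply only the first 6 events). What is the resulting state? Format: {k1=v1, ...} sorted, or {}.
Answer: {bar=15, baz=-7, foo=20}

Derivation:
Keep first 6 events (discard last 6):
  after event 1 (t=6: DEC baz by 7): {baz=-7}
  after event 2 (t=10: SET foo = 46): {baz=-7, foo=46}
  after event 3 (t=17: INC bar by 6): {bar=6, baz=-7, foo=46}
  after event 4 (t=24: SET foo = 20): {bar=6, baz=-7, foo=20}
  after event 5 (t=30: SET bar = 6): {bar=6, baz=-7, foo=20}
  after event 6 (t=35: SET bar = 15): {bar=15, baz=-7, foo=20}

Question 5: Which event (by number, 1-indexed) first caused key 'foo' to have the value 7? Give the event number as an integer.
Answer: 8

Derivation:
Looking for first event where foo becomes 7:
  event 2: foo = 46
  event 3: foo = 46
  event 4: foo = 20
  event 5: foo = 20
  event 6: foo = 20
  event 7: foo = (absent)
  event 8: foo (absent) -> 7  <-- first match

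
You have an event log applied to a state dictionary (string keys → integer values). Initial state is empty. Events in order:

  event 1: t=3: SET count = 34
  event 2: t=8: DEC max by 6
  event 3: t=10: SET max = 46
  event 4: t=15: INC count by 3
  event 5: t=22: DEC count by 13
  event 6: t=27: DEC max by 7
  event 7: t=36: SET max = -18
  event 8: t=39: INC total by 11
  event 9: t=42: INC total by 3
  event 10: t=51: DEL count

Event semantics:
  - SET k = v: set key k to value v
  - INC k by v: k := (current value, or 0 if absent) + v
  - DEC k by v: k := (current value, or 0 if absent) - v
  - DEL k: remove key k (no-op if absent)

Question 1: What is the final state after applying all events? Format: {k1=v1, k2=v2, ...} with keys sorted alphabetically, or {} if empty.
Answer: {max=-18, total=14}

Derivation:
  after event 1 (t=3: SET count = 34): {count=34}
  after event 2 (t=8: DEC max by 6): {count=34, max=-6}
  after event 3 (t=10: SET max = 46): {count=34, max=46}
  after event 4 (t=15: INC count by 3): {count=37, max=46}
  after event 5 (t=22: DEC count by 13): {count=24, max=46}
  after event 6 (t=27: DEC max by 7): {count=24, max=39}
  after event 7 (t=36: SET max = -18): {count=24, max=-18}
  after event 8 (t=39: INC total by 11): {count=24, max=-18, total=11}
  after event 9 (t=42: INC total by 3): {count=24, max=-18, total=14}
  after event 10 (t=51: DEL count): {max=-18, total=14}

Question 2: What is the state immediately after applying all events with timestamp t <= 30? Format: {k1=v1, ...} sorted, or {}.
Answer: {count=24, max=39}

Derivation:
Apply events with t <= 30 (6 events):
  after event 1 (t=3: SET count = 34): {count=34}
  after event 2 (t=8: DEC max by 6): {count=34, max=-6}
  after event 3 (t=10: SET max = 46): {count=34, max=46}
  after event 4 (t=15: INC count by 3): {count=37, max=46}
  after event 5 (t=22: DEC count by 13): {count=24, max=46}
  after event 6 (t=27: DEC max by 7): {count=24, max=39}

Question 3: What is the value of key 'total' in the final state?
Track key 'total' through all 10 events:
  event 1 (t=3: SET count = 34): total unchanged
  event 2 (t=8: DEC max by 6): total unchanged
  event 3 (t=10: SET max = 46): total unchanged
  event 4 (t=15: INC count by 3): total unchanged
  event 5 (t=22: DEC count by 13): total unchanged
  event 6 (t=27: DEC max by 7): total unchanged
  event 7 (t=36: SET max = -18): total unchanged
  event 8 (t=39: INC total by 11): total (absent) -> 11
  event 9 (t=42: INC total by 3): total 11 -> 14
  event 10 (t=51: DEL count): total unchanged
Final: total = 14

Answer: 14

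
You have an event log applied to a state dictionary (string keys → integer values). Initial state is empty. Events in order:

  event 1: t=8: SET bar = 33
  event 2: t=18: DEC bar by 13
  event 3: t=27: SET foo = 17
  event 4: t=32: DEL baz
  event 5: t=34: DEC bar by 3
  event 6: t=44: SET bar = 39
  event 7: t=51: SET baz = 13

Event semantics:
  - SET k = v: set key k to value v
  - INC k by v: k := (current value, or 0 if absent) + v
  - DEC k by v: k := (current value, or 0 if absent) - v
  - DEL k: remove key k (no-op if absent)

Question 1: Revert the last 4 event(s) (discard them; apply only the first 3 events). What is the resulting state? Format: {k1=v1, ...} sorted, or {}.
Keep first 3 events (discard last 4):
  after event 1 (t=8: SET bar = 33): {bar=33}
  after event 2 (t=18: DEC bar by 13): {bar=20}
  after event 3 (t=27: SET foo = 17): {bar=20, foo=17}

Answer: {bar=20, foo=17}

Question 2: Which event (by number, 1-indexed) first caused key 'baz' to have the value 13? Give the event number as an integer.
Answer: 7

Derivation:
Looking for first event where baz becomes 13:
  event 7: baz (absent) -> 13  <-- first match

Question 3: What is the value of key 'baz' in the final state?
Answer: 13

Derivation:
Track key 'baz' through all 7 events:
  event 1 (t=8: SET bar = 33): baz unchanged
  event 2 (t=18: DEC bar by 13): baz unchanged
  event 3 (t=27: SET foo = 17): baz unchanged
  event 4 (t=32: DEL baz): baz (absent) -> (absent)
  event 5 (t=34: DEC bar by 3): baz unchanged
  event 6 (t=44: SET bar = 39): baz unchanged
  event 7 (t=51: SET baz = 13): baz (absent) -> 13
Final: baz = 13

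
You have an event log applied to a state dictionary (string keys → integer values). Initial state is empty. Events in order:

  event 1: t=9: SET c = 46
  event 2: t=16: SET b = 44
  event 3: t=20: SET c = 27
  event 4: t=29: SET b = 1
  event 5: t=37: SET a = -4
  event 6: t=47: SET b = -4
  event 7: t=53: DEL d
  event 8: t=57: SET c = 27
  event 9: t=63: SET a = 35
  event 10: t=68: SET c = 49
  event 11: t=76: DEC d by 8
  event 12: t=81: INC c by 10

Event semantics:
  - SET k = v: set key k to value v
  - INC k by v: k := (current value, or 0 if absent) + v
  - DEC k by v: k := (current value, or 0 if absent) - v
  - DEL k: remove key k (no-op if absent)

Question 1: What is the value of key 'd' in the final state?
Track key 'd' through all 12 events:
  event 1 (t=9: SET c = 46): d unchanged
  event 2 (t=16: SET b = 44): d unchanged
  event 3 (t=20: SET c = 27): d unchanged
  event 4 (t=29: SET b = 1): d unchanged
  event 5 (t=37: SET a = -4): d unchanged
  event 6 (t=47: SET b = -4): d unchanged
  event 7 (t=53: DEL d): d (absent) -> (absent)
  event 8 (t=57: SET c = 27): d unchanged
  event 9 (t=63: SET a = 35): d unchanged
  event 10 (t=68: SET c = 49): d unchanged
  event 11 (t=76: DEC d by 8): d (absent) -> -8
  event 12 (t=81: INC c by 10): d unchanged
Final: d = -8

Answer: -8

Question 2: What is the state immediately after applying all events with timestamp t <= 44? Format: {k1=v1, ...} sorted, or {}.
Apply events with t <= 44 (5 events):
  after event 1 (t=9: SET c = 46): {c=46}
  after event 2 (t=16: SET b = 44): {b=44, c=46}
  after event 3 (t=20: SET c = 27): {b=44, c=27}
  after event 4 (t=29: SET b = 1): {b=1, c=27}
  after event 5 (t=37: SET a = -4): {a=-4, b=1, c=27}

Answer: {a=-4, b=1, c=27}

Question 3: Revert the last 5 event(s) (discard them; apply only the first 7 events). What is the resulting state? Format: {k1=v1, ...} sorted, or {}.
Answer: {a=-4, b=-4, c=27}

Derivation:
Keep first 7 events (discard last 5):
  after event 1 (t=9: SET c = 46): {c=46}
  after event 2 (t=16: SET b = 44): {b=44, c=46}
  after event 3 (t=20: SET c = 27): {b=44, c=27}
  after event 4 (t=29: SET b = 1): {b=1, c=27}
  after event 5 (t=37: SET a = -4): {a=-4, b=1, c=27}
  after event 6 (t=47: SET b = -4): {a=-4, b=-4, c=27}
  after event 7 (t=53: DEL d): {a=-4, b=-4, c=27}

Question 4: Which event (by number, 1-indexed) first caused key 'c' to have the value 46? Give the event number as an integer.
Looking for first event where c becomes 46:
  event 1: c (absent) -> 46  <-- first match

Answer: 1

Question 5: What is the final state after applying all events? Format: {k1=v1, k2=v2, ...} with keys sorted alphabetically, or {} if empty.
Answer: {a=35, b=-4, c=59, d=-8}

Derivation:
  after event 1 (t=9: SET c = 46): {c=46}
  after event 2 (t=16: SET b = 44): {b=44, c=46}
  after event 3 (t=20: SET c = 27): {b=44, c=27}
  after event 4 (t=29: SET b = 1): {b=1, c=27}
  after event 5 (t=37: SET a = -4): {a=-4, b=1, c=27}
  after event 6 (t=47: SET b = -4): {a=-4, b=-4, c=27}
  after event 7 (t=53: DEL d): {a=-4, b=-4, c=27}
  after event 8 (t=57: SET c = 27): {a=-4, b=-4, c=27}
  after event 9 (t=63: SET a = 35): {a=35, b=-4, c=27}
  after event 10 (t=68: SET c = 49): {a=35, b=-4, c=49}
  after event 11 (t=76: DEC d by 8): {a=35, b=-4, c=49, d=-8}
  after event 12 (t=81: INC c by 10): {a=35, b=-4, c=59, d=-8}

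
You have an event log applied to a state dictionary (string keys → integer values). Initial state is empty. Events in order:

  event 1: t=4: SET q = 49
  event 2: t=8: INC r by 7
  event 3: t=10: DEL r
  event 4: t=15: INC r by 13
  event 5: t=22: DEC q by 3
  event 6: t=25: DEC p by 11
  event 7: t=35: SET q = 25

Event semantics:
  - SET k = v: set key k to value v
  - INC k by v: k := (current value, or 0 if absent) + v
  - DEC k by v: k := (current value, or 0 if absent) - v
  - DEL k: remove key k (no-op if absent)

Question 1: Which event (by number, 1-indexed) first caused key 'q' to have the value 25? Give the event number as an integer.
Looking for first event where q becomes 25:
  event 1: q = 49
  event 2: q = 49
  event 3: q = 49
  event 4: q = 49
  event 5: q = 46
  event 6: q = 46
  event 7: q 46 -> 25  <-- first match

Answer: 7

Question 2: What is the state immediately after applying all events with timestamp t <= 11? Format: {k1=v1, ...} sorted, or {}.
Answer: {q=49}

Derivation:
Apply events with t <= 11 (3 events):
  after event 1 (t=4: SET q = 49): {q=49}
  after event 2 (t=8: INC r by 7): {q=49, r=7}
  after event 3 (t=10: DEL r): {q=49}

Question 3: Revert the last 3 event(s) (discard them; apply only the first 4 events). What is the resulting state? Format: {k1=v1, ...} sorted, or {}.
Keep first 4 events (discard last 3):
  after event 1 (t=4: SET q = 49): {q=49}
  after event 2 (t=8: INC r by 7): {q=49, r=7}
  after event 3 (t=10: DEL r): {q=49}
  after event 4 (t=15: INC r by 13): {q=49, r=13}

Answer: {q=49, r=13}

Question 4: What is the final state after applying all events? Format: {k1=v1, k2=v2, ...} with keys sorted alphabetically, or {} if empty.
Answer: {p=-11, q=25, r=13}

Derivation:
  after event 1 (t=4: SET q = 49): {q=49}
  after event 2 (t=8: INC r by 7): {q=49, r=7}
  after event 3 (t=10: DEL r): {q=49}
  after event 4 (t=15: INC r by 13): {q=49, r=13}
  after event 5 (t=22: DEC q by 3): {q=46, r=13}
  after event 6 (t=25: DEC p by 11): {p=-11, q=46, r=13}
  after event 7 (t=35: SET q = 25): {p=-11, q=25, r=13}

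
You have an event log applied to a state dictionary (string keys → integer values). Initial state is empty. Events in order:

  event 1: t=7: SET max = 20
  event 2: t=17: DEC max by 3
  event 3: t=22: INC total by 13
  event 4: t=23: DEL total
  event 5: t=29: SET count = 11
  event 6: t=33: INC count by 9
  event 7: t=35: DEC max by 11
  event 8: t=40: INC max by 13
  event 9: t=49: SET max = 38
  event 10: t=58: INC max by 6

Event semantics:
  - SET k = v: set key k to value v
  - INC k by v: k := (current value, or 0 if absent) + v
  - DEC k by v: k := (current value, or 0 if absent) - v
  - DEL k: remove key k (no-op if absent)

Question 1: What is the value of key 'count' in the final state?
Answer: 20

Derivation:
Track key 'count' through all 10 events:
  event 1 (t=7: SET max = 20): count unchanged
  event 2 (t=17: DEC max by 3): count unchanged
  event 3 (t=22: INC total by 13): count unchanged
  event 4 (t=23: DEL total): count unchanged
  event 5 (t=29: SET count = 11): count (absent) -> 11
  event 6 (t=33: INC count by 9): count 11 -> 20
  event 7 (t=35: DEC max by 11): count unchanged
  event 8 (t=40: INC max by 13): count unchanged
  event 9 (t=49: SET max = 38): count unchanged
  event 10 (t=58: INC max by 6): count unchanged
Final: count = 20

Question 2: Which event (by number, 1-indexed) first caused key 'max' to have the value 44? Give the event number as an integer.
Looking for first event where max becomes 44:
  event 1: max = 20
  event 2: max = 17
  event 3: max = 17
  event 4: max = 17
  event 5: max = 17
  event 6: max = 17
  event 7: max = 6
  event 8: max = 19
  event 9: max = 38
  event 10: max 38 -> 44  <-- first match

Answer: 10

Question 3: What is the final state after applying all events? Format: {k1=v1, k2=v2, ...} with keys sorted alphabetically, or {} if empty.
  after event 1 (t=7: SET max = 20): {max=20}
  after event 2 (t=17: DEC max by 3): {max=17}
  after event 3 (t=22: INC total by 13): {max=17, total=13}
  after event 4 (t=23: DEL total): {max=17}
  after event 5 (t=29: SET count = 11): {count=11, max=17}
  after event 6 (t=33: INC count by 9): {count=20, max=17}
  after event 7 (t=35: DEC max by 11): {count=20, max=6}
  after event 8 (t=40: INC max by 13): {count=20, max=19}
  after event 9 (t=49: SET max = 38): {count=20, max=38}
  after event 10 (t=58: INC max by 6): {count=20, max=44}

Answer: {count=20, max=44}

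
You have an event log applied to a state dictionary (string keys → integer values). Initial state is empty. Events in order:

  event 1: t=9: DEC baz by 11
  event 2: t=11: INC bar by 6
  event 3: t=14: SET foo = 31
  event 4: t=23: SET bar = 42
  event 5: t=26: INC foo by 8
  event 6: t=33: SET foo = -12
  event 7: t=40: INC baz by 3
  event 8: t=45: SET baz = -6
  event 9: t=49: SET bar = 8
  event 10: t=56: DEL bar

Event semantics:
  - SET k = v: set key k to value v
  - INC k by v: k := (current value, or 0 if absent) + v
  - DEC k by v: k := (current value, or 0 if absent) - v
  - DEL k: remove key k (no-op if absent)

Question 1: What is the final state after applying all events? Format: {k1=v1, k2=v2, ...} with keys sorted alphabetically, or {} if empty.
Answer: {baz=-6, foo=-12}

Derivation:
  after event 1 (t=9: DEC baz by 11): {baz=-11}
  after event 2 (t=11: INC bar by 6): {bar=6, baz=-11}
  after event 3 (t=14: SET foo = 31): {bar=6, baz=-11, foo=31}
  after event 4 (t=23: SET bar = 42): {bar=42, baz=-11, foo=31}
  after event 5 (t=26: INC foo by 8): {bar=42, baz=-11, foo=39}
  after event 6 (t=33: SET foo = -12): {bar=42, baz=-11, foo=-12}
  after event 7 (t=40: INC baz by 3): {bar=42, baz=-8, foo=-12}
  after event 8 (t=45: SET baz = -6): {bar=42, baz=-6, foo=-12}
  after event 9 (t=49: SET bar = 8): {bar=8, baz=-6, foo=-12}
  after event 10 (t=56: DEL bar): {baz=-6, foo=-12}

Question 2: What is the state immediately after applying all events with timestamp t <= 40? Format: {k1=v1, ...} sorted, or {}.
Answer: {bar=42, baz=-8, foo=-12}

Derivation:
Apply events with t <= 40 (7 events):
  after event 1 (t=9: DEC baz by 11): {baz=-11}
  after event 2 (t=11: INC bar by 6): {bar=6, baz=-11}
  after event 3 (t=14: SET foo = 31): {bar=6, baz=-11, foo=31}
  after event 4 (t=23: SET bar = 42): {bar=42, baz=-11, foo=31}
  after event 5 (t=26: INC foo by 8): {bar=42, baz=-11, foo=39}
  after event 6 (t=33: SET foo = -12): {bar=42, baz=-11, foo=-12}
  after event 7 (t=40: INC baz by 3): {bar=42, baz=-8, foo=-12}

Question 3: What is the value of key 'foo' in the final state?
Answer: -12

Derivation:
Track key 'foo' through all 10 events:
  event 1 (t=9: DEC baz by 11): foo unchanged
  event 2 (t=11: INC bar by 6): foo unchanged
  event 3 (t=14: SET foo = 31): foo (absent) -> 31
  event 4 (t=23: SET bar = 42): foo unchanged
  event 5 (t=26: INC foo by 8): foo 31 -> 39
  event 6 (t=33: SET foo = -12): foo 39 -> -12
  event 7 (t=40: INC baz by 3): foo unchanged
  event 8 (t=45: SET baz = -6): foo unchanged
  event 9 (t=49: SET bar = 8): foo unchanged
  event 10 (t=56: DEL bar): foo unchanged
Final: foo = -12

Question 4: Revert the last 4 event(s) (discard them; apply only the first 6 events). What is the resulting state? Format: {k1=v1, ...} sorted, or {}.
Keep first 6 events (discard last 4):
  after event 1 (t=9: DEC baz by 11): {baz=-11}
  after event 2 (t=11: INC bar by 6): {bar=6, baz=-11}
  after event 3 (t=14: SET foo = 31): {bar=6, baz=-11, foo=31}
  after event 4 (t=23: SET bar = 42): {bar=42, baz=-11, foo=31}
  after event 5 (t=26: INC foo by 8): {bar=42, baz=-11, foo=39}
  after event 6 (t=33: SET foo = -12): {bar=42, baz=-11, foo=-12}

Answer: {bar=42, baz=-11, foo=-12}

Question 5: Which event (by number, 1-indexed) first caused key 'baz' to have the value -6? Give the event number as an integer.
Looking for first event where baz becomes -6:
  event 1: baz = -11
  event 2: baz = -11
  event 3: baz = -11
  event 4: baz = -11
  event 5: baz = -11
  event 6: baz = -11
  event 7: baz = -8
  event 8: baz -8 -> -6  <-- first match

Answer: 8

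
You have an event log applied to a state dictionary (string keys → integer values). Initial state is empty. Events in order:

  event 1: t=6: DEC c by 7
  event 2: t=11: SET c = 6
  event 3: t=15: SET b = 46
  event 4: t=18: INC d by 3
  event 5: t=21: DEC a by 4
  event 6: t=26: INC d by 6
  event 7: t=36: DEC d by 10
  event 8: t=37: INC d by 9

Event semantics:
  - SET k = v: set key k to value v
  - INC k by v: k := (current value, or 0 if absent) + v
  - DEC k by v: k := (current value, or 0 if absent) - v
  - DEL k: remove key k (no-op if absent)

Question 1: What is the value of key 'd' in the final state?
Answer: 8

Derivation:
Track key 'd' through all 8 events:
  event 1 (t=6: DEC c by 7): d unchanged
  event 2 (t=11: SET c = 6): d unchanged
  event 3 (t=15: SET b = 46): d unchanged
  event 4 (t=18: INC d by 3): d (absent) -> 3
  event 5 (t=21: DEC a by 4): d unchanged
  event 6 (t=26: INC d by 6): d 3 -> 9
  event 7 (t=36: DEC d by 10): d 9 -> -1
  event 8 (t=37: INC d by 9): d -1 -> 8
Final: d = 8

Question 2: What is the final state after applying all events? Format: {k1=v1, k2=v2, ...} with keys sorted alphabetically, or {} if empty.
  after event 1 (t=6: DEC c by 7): {c=-7}
  after event 2 (t=11: SET c = 6): {c=6}
  after event 3 (t=15: SET b = 46): {b=46, c=6}
  after event 4 (t=18: INC d by 3): {b=46, c=6, d=3}
  after event 5 (t=21: DEC a by 4): {a=-4, b=46, c=6, d=3}
  after event 6 (t=26: INC d by 6): {a=-4, b=46, c=6, d=9}
  after event 7 (t=36: DEC d by 10): {a=-4, b=46, c=6, d=-1}
  after event 8 (t=37: INC d by 9): {a=-4, b=46, c=6, d=8}

Answer: {a=-4, b=46, c=6, d=8}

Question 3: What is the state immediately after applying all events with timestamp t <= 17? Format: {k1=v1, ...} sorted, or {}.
Apply events with t <= 17 (3 events):
  after event 1 (t=6: DEC c by 7): {c=-7}
  after event 2 (t=11: SET c = 6): {c=6}
  after event 3 (t=15: SET b = 46): {b=46, c=6}

Answer: {b=46, c=6}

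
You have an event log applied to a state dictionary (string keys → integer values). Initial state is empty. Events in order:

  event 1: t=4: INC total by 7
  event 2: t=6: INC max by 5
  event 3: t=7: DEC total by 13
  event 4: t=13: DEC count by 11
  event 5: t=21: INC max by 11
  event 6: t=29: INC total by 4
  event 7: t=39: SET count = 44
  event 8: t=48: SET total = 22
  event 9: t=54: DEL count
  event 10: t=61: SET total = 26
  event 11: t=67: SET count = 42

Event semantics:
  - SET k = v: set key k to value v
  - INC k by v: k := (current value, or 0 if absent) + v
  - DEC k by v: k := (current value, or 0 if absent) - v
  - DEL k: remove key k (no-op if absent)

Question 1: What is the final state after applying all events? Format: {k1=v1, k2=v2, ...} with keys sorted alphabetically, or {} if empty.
Answer: {count=42, max=16, total=26}

Derivation:
  after event 1 (t=4: INC total by 7): {total=7}
  after event 2 (t=6: INC max by 5): {max=5, total=7}
  after event 3 (t=7: DEC total by 13): {max=5, total=-6}
  after event 4 (t=13: DEC count by 11): {count=-11, max=5, total=-6}
  after event 5 (t=21: INC max by 11): {count=-11, max=16, total=-6}
  after event 6 (t=29: INC total by 4): {count=-11, max=16, total=-2}
  after event 7 (t=39: SET count = 44): {count=44, max=16, total=-2}
  after event 8 (t=48: SET total = 22): {count=44, max=16, total=22}
  after event 9 (t=54: DEL count): {max=16, total=22}
  after event 10 (t=61: SET total = 26): {max=16, total=26}
  after event 11 (t=67: SET count = 42): {count=42, max=16, total=26}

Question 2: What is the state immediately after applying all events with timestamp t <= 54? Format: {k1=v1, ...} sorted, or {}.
Answer: {max=16, total=22}

Derivation:
Apply events with t <= 54 (9 events):
  after event 1 (t=4: INC total by 7): {total=7}
  after event 2 (t=6: INC max by 5): {max=5, total=7}
  after event 3 (t=7: DEC total by 13): {max=5, total=-6}
  after event 4 (t=13: DEC count by 11): {count=-11, max=5, total=-6}
  after event 5 (t=21: INC max by 11): {count=-11, max=16, total=-6}
  after event 6 (t=29: INC total by 4): {count=-11, max=16, total=-2}
  after event 7 (t=39: SET count = 44): {count=44, max=16, total=-2}
  after event 8 (t=48: SET total = 22): {count=44, max=16, total=22}
  after event 9 (t=54: DEL count): {max=16, total=22}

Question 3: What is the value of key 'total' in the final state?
Track key 'total' through all 11 events:
  event 1 (t=4: INC total by 7): total (absent) -> 7
  event 2 (t=6: INC max by 5): total unchanged
  event 3 (t=7: DEC total by 13): total 7 -> -6
  event 4 (t=13: DEC count by 11): total unchanged
  event 5 (t=21: INC max by 11): total unchanged
  event 6 (t=29: INC total by 4): total -6 -> -2
  event 7 (t=39: SET count = 44): total unchanged
  event 8 (t=48: SET total = 22): total -2 -> 22
  event 9 (t=54: DEL count): total unchanged
  event 10 (t=61: SET total = 26): total 22 -> 26
  event 11 (t=67: SET count = 42): total unchanged
Final: total = 26

Answer: 26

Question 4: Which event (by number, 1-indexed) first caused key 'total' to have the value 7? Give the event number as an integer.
Looking for first event where total becomes 7:
  event 1: total (absent) -> 7  <-- first match

Answer: 1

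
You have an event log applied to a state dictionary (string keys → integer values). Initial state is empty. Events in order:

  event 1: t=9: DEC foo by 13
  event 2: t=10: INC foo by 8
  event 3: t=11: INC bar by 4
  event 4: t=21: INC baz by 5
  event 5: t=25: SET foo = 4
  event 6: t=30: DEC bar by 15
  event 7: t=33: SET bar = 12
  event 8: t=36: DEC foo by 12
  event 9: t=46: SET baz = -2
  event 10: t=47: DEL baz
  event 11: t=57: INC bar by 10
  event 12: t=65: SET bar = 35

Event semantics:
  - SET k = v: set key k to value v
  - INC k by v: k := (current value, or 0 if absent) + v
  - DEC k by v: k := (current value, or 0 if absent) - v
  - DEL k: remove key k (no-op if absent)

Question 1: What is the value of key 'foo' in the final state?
Answer: -8

Derivation:
Track key 'foo' through all 12 events:
  event 1 (t=9: DEC foo by 13): foo (absent) -> -13
  event 2 (t=10: INC foo by 8): foo -13 -> -5
  event 3 (t=11: INC bar by 4): foo unchanged
  event 4 (t=21: INC baz by 5): foo unchanged
  event 5 (t=25: SET foo = 4): foo -5 -> 4
  event 6 (t=30: DEC bar by 15): foo unchanged
  event 7 (t=33: SET bar = 12): foo unchanged
  event 8 (t=36: DEC foo by 12): foo 4 -> -8
  event 9 (t=46: SET baz = -2): foo unchanged
  event 10 (t=47: DEL baz): foo unchanged
  event 11 (t=57: INC bar by 10): foo unchanged
  event 12 (t=65: SET bar = 35): foo unchanged
Final: foo = -8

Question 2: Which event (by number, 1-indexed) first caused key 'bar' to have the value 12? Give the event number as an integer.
Answer: 7

Derivation:
Looking for first event where bar becomes 12:
  event 3: bar = 4
  event 4: bar = 4
  event 5: bar = 4
  event 6: bar = -11
  event 7: bar -11 -> 12  <-- first match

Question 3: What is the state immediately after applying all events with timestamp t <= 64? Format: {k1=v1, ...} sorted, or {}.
Answer: {bar=22, foo=-8}

Derivation:
Apply events with t <= 64 (11 events):
  after event 1 (t=9: DEC foo by 13): {foo=-13}
  after event 2 (t=10: INC foo by 8): {foo=-5}
  after event 3 (t=11: INC bar by 4): {bar=4, foo=-5}
  after event 4 (t=21: INC baz by 5): {bar=4, baz=5, foo=-5}
  after event 5 (t=25: SET foo = 4): {bar=4, baz=5, foo=4}
  after event 6 (t=30: DEC bar by 15): {bar=-11, baz=5, foo=4}
  after event 7 (t=33: SET bar = 12): {bar=12, baz=5, foo=4}
  after event 8 (t=36: DEC foo by 12): {bar=12, baz=5, foo=-8}
  after event 9 (t=46: SET baz = -2): {bar=12, baz=-2, foo=-8}
  after event 10 (t=47: DEL baz): {bar=12, foo=-8}
  after event 11 (t=57: INC bar by 10): {bar=22, foo=-8}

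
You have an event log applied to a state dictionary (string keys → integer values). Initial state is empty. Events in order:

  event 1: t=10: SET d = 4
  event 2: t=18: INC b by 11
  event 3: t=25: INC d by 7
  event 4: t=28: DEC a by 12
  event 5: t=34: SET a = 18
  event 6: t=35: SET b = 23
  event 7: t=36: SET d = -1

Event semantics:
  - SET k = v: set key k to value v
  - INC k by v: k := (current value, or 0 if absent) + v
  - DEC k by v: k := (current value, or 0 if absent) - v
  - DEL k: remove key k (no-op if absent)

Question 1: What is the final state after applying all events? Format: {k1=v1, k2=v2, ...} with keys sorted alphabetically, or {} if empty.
Answer: {a=18, b=23, d=-1}

Derivation:
  after event 1 (t=10: SET d = 4): {d=4}
  after event 2 (t=18: INC b by 11): {b=11, d=4}
  after event 3 (t=25: INC d by 7): {b=11, d=11}
  after event 4 (t=28: DEC a by 12): {a=-12, b=11, d=11}
  after event 5 (t=34: SET a = 18): {a=18, b=11, d=11}
  after event 6 (t=35: SET b = 23): {a=18, b=23, d=11}
  after event 7 (t=36: SET d = -1): {a=18, b=23, d=-1}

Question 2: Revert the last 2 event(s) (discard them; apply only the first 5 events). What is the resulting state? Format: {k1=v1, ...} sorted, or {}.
Answer: {a=18, b=11, d=11}

Derivation:
Keep first 5 events (discard last 2):
  after event 1 (t=10: SET d = 4): {d=4}
  after event 2 (t=18: INC b by 11): {b=11, d=4}
  after event 3 (t=25: INC d by 7): {b=11, d=11}
  after event 4 (t=28: DEC a by 12): {a=-12, b=11, d=11}
  after event 5 (t=34: SET a = 18): {a=18, b=11, d=11}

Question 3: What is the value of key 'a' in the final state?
Track key 'a' through all 7 events:
  event 1 (t=10: SET d = 4): a unchanged
  event 2 (t=18: INC b by 11): a unchanged
  event 3 (t=25: INC d by 7): a unchanged
  event 4 (t=28: DEC a by 12): a (absent) -> -12
  event 5 (t=34: SET a = 18): a -12 -> 18
  event 6 (t=35: SET b = 23): a unchanged
  event 7 (t=36: SET d = -1): a unchanged
Final: a = 18

Answer: 18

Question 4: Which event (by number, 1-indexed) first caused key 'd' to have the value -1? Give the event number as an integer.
Looking for first event where d becomes -1:
  event 1: d = 4
  event 2: d = 4
  event 3: d = 11
  event 4: d = 11
  event 5: d = 11
  event 6: d = 11
  event 7: d 11 -> -1  <-- first match

Answer: 7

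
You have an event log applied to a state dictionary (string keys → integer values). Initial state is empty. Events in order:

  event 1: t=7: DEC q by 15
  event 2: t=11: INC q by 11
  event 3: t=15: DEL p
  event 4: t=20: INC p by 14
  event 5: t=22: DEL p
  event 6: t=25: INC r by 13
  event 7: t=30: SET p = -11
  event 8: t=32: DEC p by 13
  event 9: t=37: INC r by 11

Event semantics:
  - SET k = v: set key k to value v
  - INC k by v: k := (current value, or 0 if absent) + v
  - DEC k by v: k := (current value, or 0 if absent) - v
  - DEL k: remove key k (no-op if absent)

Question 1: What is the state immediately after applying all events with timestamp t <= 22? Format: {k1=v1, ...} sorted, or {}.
Answer: {q=-4}

Derivation:
Apply events with t <= 22 (5 events):
  after event 1 (t=7: DEC q by 15): {q=-15}
  after event 2 (t=11: INC q by 11): {q=-4}
  after event 3 (t=15: DEL p): {q=-4}
  after event 4 (t=20: INC p by 14): {p=14, q=-4}
  after event 5 (t=22: DEL p): {q=-4}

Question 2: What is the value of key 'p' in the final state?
Answer: -24

Derivation:
Track key 'p' through all 9 events:
  event 1 (t=7: DEC q by 15): p unchanged
  event 2 (t=11: INC q by 11): p unchanged
  event 3 (t=15: DEL p): p (absent) -> (absent)
  event 4 (t=20: INC p by 14): p (absent) -> 14
  event 5 (t=22: DEL p): p 14 -> (absent)
  event 6 (t=25: INC r by 13): p unchanged
  event 7 (t=30: SET p = -11): p (absent) -> -11
  event 8 (t=32: DEC p by 13): p -11 -> -24
  event 9 (t=37: INC r by 11): p unchanged
Final: p = -24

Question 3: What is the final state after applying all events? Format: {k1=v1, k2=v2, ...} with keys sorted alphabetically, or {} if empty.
  after event 1 (t=7: DEC q by 15): {q=-15}
  after event 2 (t=11: INC q by 11): {q=-4}
  after event 3 (t=15: DEL p): {q=-4}
  after event 4 (t=20: INC p by 14): {p=14, q=-4}
  after event 5 (t=22: DEL p): {q=-4}
  after event 6 (t=25: INC r by 13): {q=-4, r=13}
  after event 7 (t=30: SET p = -11): {p=-11, q=-4, r=13}
  after event 8 (t=32: DEC p by 13): {p=-24, q=-4, r=13}
  after event 9 (t=37: INC r by 11): {p=-24, q=-4, r=24}

Answer: {p=-24, q=-4, r=24}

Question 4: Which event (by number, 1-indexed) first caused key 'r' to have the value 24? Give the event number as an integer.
Answer: 9

Derivation:
Looking for first event where r becomes 24:
  event 6: r = 13
  event 7: r = 13
  event 8: r = 13
  event 9: r 13 -> 24  <-- first match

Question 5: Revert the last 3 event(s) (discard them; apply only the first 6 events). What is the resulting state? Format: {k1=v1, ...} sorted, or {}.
Keep first 6 events (discard last 3):
  after event 1 (t=7: DEC q by 15): {q=-15}
  after event 2 (t=11: INC q by 11): {q=-4}
  after event 3 (t=15: DEL p): {q=-4}
  after event 4 (t=20: INC p by 14): {p=14, q=-4}
  after event 5 (t=22: DEL p): {q=-4}
  after event 6 (t=25: INC r by 13): {q=-4, r=13}

Answer: {q=-4, r=13}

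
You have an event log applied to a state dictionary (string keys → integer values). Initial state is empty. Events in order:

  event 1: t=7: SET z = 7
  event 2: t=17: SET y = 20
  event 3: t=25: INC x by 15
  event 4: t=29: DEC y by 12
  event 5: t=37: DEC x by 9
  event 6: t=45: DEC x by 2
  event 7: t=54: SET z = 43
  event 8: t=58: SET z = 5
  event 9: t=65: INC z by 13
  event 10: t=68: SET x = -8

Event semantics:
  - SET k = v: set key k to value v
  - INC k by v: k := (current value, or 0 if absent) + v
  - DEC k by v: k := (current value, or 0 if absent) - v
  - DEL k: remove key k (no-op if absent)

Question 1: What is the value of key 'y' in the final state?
Answer: 8

Derivation:
Track key 'y' through all 10 events:
  event 1 (t=7: SET z = 7): y unchanged
  event 2 (t=17: SET y = 20): y (absent) -> 20
  event 3 (t=25: INC x by 15): y unchanged
  event 4 (t=29: DEC y by 12): y 20 -> 8
  event 5 (t=37: DEC x by 9): y unchanged
  event 6 (t=45: DEC x by 2): y unchanged
  event 7 (t=54: SET z = 43): y unchanged
  event 8 (t=58: SET z = 5): y unchanged
  event 9 (t=65: INC z by 13): y unchanged
  event 10 (t=68: SET x = -8): y unchanged
Final: y = 8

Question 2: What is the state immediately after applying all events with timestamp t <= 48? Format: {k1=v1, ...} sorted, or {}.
Apply events with t <= 48 (6 events):
  after event 1 (t=7: SET z = 7): {z=7}
  after event 2 (t=17: SET y = 20): {y=20, z=7}
  after event 3 (t=25: INC x by 15): {x=15, y=20, z=7}
  after event 4 (t=29: DEC y by 12): {x=15, y=8, z=7}
  after event 5 (t=37: DEC x by 9): {x=6, y=8, z=7}
  after event 6 (t=45: DEC x by 2): {x=4, y=8, z=7}

Answer: {x=4, y=8, z=7}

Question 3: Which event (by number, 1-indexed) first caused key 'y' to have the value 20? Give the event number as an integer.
Looking for first event where y becomes 20:
  event 2: y (absent) -> 20  <-- first match

Answer: 2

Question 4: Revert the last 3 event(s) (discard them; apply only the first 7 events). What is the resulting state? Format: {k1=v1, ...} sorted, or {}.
Answer: {x=4, y=8, z=43}

Derivation:
Keep first 7 events (discard last 3):
  after event 1 (t=7: SET z = 7): {z=7}
  after event 2 (t=17: SET y = 20): {y=20, z=7}
  after event 3 (t=25: INC x by 15): {x=15, y=20, z=7}
  after event 4 (t=29: DEC y by 12): {x=15, y=8, z=7}
  after event 5 (t=37: DEC x by 9): {x=6, y=8, z=7}
  after event 6 (t=45: DEC x by 2): {x=4, y=8, z=7}
  after event 7 (t=54: SET z = 43): {x=4, y=8, z=43}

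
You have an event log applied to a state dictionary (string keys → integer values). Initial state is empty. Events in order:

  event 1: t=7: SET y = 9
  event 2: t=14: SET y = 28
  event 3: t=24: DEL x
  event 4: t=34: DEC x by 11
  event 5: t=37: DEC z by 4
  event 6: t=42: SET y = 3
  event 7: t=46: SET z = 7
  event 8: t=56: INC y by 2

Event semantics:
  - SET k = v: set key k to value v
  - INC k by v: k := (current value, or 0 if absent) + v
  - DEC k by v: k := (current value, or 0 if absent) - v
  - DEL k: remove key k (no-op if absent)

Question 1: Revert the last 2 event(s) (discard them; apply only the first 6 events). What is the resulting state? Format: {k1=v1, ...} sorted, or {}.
Keep first 6 events (discard last 2):
  after event 1 (t=7: SET y = 9): {y=9}
  after event 2 (t=14: SET y = 28): {y=28}
  after event 3 (t=24: DEL x): {y=28}
  after event 4 (t=34: DEC x by 11): {x=-11, y=28}
  after event 5 (t=37: DEC z by 4): {x=-11, y=28, z=-4}
  after event 6 (t=42: SET y = 3): {x=-11, y=3, z=-4}

Answer: {x=-11, y=3, z=-4}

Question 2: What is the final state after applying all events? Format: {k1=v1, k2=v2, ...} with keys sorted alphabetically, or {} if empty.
Answer: {x=-11, y=5, z=7}

Derivation:
  after event 1 (t=7: SET y = 9): {y=9}
  after event 2 (t=14: SET y = 28): {y=28}
  after event 3 (t=24: DEL x): {y=28}
  after event 4 (t=34: DEC x by 11): {x=-11, y=28}
  after event 5 (t=37: DEC z by 4): {x=-11, y=28, z=-4}
  after event 6 (t=42: SET y = 3): {x=-11, y=3, z=-4}
  after event 7 (t=46: SET z = 7): {x=-11, y=3, z=7}
  after event 8 (t=56: INC y by 2): {x=-11, y=5, z=7}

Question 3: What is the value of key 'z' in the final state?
Track key 'z' through all 8 events:
  event 1 (t=7: SET y = 9): z unchanged
  event 2 (t=14: SET y = 28): z unchanged
  event 3 (t=24: DEL x): z unchanged
  event 4 (t=34: DEC x by 11): z unchanged
  event 5 (t=37: DEC z by 4): z (absent) -> -4
  event 6 (t=42: SET y = 3): z unchanged
  event 7 (t=46: SET z = 7): z -4 -> 7
  event 8 (t=56: INC y by 2): z unchanged
Final: z = 7

Answer: 7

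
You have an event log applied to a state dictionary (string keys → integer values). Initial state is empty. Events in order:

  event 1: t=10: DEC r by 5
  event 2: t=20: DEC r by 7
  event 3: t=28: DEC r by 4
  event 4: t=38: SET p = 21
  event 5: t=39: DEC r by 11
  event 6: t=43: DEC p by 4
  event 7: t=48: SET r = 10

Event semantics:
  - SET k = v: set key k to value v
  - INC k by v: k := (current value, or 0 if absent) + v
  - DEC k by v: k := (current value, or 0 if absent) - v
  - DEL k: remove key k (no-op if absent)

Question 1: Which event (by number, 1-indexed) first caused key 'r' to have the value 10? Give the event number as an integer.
Answer: 7

Derivation:
Looking for first event where r becomes 10:
  event 1: r = -5
  event 2: r = -12
  event 3: r = -16
  event 4: r = -16
  event 5: r = -27
  event 6: r = -27
  event 7: r -27 -> 10  <-- first match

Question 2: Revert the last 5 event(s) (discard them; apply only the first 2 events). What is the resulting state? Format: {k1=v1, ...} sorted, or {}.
Keep first 2 events (discard last 5):
  after event 1 (t=10: DEC r by 5): {r=-5}
  after event 2 (t=20: DEC r by 7): {r=-12}

Answer: {r=-12}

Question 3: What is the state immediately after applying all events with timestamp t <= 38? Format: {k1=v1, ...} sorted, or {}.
Answer: {p=21, r=-16}

Derivation:
Apply events with t <= 38 (4 events):
  after event 1 (t=10: DEC r by 5): {r=-5}
  after event 2 (t=20: DEC r by 7): {r=-12}
  after event 3 (t=28: DEC r by 4): {r=-16}
  after event 4 (t=38: SET p = 21): {p=21, r=-16}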